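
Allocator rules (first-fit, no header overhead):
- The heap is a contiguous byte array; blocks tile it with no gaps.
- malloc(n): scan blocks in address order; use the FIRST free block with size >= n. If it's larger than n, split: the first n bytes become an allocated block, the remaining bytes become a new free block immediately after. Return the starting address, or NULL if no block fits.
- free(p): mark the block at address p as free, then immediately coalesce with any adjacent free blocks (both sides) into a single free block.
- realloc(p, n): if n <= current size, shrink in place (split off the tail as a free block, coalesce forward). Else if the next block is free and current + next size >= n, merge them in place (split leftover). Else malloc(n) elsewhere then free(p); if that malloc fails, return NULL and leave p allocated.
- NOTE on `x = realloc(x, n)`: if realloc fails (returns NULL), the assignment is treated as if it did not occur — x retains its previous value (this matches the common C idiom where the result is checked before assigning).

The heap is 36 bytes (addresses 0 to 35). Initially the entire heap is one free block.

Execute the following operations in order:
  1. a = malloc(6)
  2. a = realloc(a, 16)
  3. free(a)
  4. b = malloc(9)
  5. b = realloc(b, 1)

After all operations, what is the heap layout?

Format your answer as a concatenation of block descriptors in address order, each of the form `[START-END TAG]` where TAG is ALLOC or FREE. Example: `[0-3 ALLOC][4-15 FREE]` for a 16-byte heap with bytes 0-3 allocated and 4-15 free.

Answer: [0-0 ALLOC][1-35 FREE]

Derivation:
Op 1: a = malloc(6) -> a = 0; heap: [0-5 ALLOC][6-35 FREE]
Op 2: a = realloc(a, 16) -> a = 0; heap: [0-15 ALLOC][16-35 FREE]
Op 3: free(a) -> (freed a); heap: [0-35 FREE]
Op 4: b = malloc(9) -> b = 0; heap: [0-8 ALLOC][9-35 FREE]
Op 5: b = realloc(b, 1) -> b = 0; heap: [0-0 ALLOC][1-35 FREE]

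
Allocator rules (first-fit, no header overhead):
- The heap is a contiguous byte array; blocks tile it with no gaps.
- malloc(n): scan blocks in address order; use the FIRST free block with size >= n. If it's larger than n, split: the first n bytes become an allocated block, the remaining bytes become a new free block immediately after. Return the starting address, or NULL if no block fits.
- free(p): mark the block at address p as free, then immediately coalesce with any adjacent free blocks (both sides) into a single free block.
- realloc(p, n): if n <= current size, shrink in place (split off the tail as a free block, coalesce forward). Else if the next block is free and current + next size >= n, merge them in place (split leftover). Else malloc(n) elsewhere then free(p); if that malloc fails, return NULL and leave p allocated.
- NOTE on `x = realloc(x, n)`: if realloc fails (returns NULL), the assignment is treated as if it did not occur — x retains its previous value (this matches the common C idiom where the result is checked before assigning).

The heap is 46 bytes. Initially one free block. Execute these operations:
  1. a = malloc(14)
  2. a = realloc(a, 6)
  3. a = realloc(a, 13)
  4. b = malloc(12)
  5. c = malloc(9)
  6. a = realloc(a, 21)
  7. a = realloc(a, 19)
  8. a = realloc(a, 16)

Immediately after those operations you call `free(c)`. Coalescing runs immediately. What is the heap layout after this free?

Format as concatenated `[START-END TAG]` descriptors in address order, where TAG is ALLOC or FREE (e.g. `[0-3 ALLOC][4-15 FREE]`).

Op 1: a = malloc(14) -> a = 0; heap: [0-13 ALLOC][14-45 FREE]
Op 2: a = realloc(a, 6) -> a = 0; heap: [0-5 ALLOC][6-45 FREE]
Op 3: a = realloc(a, 13) -> a = 0; heap: [0-12 ALLOC][13-45 FREE]
Op 4: b = malloc(12) -> b = 13; heap: [0-12 ALLOC][13-24 ALLOC][25-45 FREE]
Op 5: c = malloc(9) -> c = 25; heap: [0-12 ALLOC][13-24 ALLOC][25-33 ALLOC][34-45 FREE]
Op 6: a = realloc(a, 21) -> NULL (a unchanged); heap: [0-12 ALLOC][13-24 ALLOC][25-33 ALLOC][34-45 FREE]
Op 7: a = realloc(a, 19) -> NULL (a unchanged); heap: [0-12 ALLOC][13-24 ALLOC][25-33 ALLOC][34-45 FREE]
Op 8: a = realloc(a, 16) -> NULL (a unchanged); heap: [0-12 ALLOC][13-24 ALLOC][25-33 ALLOC][34-45 FREE]
free(c): c = 25 -> block [25-33 ALLOC]; mark free, coalesce with adjacent free neighbors -> [0-12 ALLOC][13-24 ALLOC][25-45 FREE]

Answer: [0-12 ALLOC][13-24 ALLOC][25-45 FREE]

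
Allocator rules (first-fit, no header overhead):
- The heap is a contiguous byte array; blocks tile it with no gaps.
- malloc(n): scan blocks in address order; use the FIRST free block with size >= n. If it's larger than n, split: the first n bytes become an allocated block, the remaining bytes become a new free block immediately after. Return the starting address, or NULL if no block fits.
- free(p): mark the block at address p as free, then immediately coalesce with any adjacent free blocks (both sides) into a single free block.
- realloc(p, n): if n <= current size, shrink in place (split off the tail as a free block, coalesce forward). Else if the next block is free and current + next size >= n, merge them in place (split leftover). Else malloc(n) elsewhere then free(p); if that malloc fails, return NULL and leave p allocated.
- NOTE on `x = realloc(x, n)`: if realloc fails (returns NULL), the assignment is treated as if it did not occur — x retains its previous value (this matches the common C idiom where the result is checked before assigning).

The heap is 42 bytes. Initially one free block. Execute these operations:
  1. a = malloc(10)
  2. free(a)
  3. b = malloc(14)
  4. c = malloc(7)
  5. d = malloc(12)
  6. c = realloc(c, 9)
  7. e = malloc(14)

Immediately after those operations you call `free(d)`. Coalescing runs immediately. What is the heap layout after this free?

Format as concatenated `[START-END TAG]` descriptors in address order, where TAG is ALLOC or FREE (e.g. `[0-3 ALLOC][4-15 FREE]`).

Answer: [0-13 ALLOC][14-32 FREE][33-41 ALLOC]

Derivation:
Op 1: a = malloc(10) -> a = 0; heap: [0-9 ALLOC][10-41 FREE]
Op 2: free(a) -> (freed a); heap: [0-41 FREE]
Op 3: b = malloc(14) -> b = 0; heap: [0-13 ALLOC][14-41 FREE]
Op 4: c = malloc(7) -> c = 14; heap: [0-13 ALLOC][14-20 ALLOC][21-41 FREE]
Op 5: d = malloc(12) -> d = 21; heap: [0-13 ALLOC][14-20 ALLOC][21-32 ALLOC][33-41 FREE]
Op 6: c = realloc(c, 9) -> c = 33; heap: [0-13 ALLOC][14-20 FREE][21-32 ALLOC][33-41 ALLOC]
Op 7: e = malloc(14) -> e = NULL; heap: [0-13 ALLOC][14-20 FREE][21-32 ALLOC][33-41 ALLOC]
free(d): d = 21 -> block [21-32 ALLOC]; mark free, coalesce with adjacent free neighbors -> [0-13 ALLOC][14-32 FREE][33-41 ALLOC]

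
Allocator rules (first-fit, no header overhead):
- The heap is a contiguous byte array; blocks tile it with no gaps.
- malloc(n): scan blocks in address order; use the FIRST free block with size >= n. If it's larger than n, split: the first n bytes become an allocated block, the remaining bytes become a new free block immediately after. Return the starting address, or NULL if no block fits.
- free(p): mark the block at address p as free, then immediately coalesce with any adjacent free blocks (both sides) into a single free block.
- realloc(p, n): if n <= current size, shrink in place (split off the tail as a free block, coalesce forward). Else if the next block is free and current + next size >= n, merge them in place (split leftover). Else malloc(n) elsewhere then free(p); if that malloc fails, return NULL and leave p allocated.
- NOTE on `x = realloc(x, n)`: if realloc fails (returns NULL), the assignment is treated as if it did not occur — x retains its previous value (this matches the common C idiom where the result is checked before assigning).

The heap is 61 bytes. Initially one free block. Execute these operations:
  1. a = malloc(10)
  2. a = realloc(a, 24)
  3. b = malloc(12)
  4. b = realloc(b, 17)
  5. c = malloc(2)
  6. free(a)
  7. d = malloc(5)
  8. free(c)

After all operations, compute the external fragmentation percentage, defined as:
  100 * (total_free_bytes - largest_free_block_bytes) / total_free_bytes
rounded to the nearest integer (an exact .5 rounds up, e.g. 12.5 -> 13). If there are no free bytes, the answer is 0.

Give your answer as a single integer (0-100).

Op 1: a = malloc(10) -> a = 0; heap: [0-9 ALLOC][10-60 FREE]
Op 2: a = realloc(a, 24) -> a = 0; heap: [0-23 ALLOC][24-60 FREE]
Op 3: b = malloc(12) -> b = 24; heap: [0-23 ALLOC][24-35 ALLOC][36-60 FREE]
Op 4: b = realloc(b, 17) -> b = 24; heap: [0-23 ALLOC][24-40 ALLOC][41-60 FREE]
Op 5: c = malloc(2) -> c = 41; heap: [0-23 ALLOC][24-40 ALLOC][41-42 ALLOC][43-60 FREE]
Op 6: free(a) -> (freed a); heap: [0-23 FREE][24-40 ALLOC][41-42 ALLOC][43-60 FREE]
Op 7: d = malloc(5) -> d = 0; heap: [0-4 ALLOC][5-23 FREE][24-40 ALLOC][41-42 ALLOC][43-60 FREE]
Op 8: free(c) -> (freed c); heap: [0-4 ALLOC][5-23 FREE][24-40 ALLOC][41-60 FREE]
Free blocks: [19 20] total_free=39 largest=20 -> 100*(39-20)/39 = 1900/39 ≈ 48.718 -> rounds to 49

Answer: 49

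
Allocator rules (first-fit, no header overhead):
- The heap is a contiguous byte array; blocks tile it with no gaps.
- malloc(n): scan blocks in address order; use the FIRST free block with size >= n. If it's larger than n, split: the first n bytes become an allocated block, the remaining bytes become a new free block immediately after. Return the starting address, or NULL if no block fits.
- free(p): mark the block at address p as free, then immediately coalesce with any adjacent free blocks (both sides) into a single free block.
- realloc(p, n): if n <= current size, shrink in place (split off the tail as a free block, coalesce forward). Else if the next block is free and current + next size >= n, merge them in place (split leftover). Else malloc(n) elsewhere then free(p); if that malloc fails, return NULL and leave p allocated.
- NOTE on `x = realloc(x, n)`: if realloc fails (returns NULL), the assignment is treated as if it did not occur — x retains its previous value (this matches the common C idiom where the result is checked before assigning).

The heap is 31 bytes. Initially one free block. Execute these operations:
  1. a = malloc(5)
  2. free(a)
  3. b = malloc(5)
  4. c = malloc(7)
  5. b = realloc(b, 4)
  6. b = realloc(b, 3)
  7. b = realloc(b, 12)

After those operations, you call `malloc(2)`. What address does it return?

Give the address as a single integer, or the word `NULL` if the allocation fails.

Op 1: a = malloc(5) -> a = 0; heap: [0-4 ALLOC][5-30 FREE]
Op 2: free(a) -> (freed a); heap: [0-30 FREE]
Op 3: b = malloc(5) -> b = 0; heap: [0-4 ALLOC][5-30 FREE]
Op 4: c = malloc(7) -> c = 5; heap: [0-4 ALLOC][5-11 ALLOC][12-30 FREE]
Op 5: b = realloc(b, 4) -> b = 0; heap: [0-3 ALLOC][4-4 FREE][5-11 ALLOC][12-30 FREE]
Op 6: b = realloc(b, 3) -> b = 0; heap: [0-2 ALLOC][3-4 FREE][5-11 ALLOC][12-30 FREE]
Op 7: b = realloc(b, 12) -> b = 12; heap: [0-4 FREE][5-11 ALLOC][12-23 ALLOC][24-30 FREE]
malloc(2): first-fit scan over [0-4 FREE][5-11 ALLOC][12-23 ALLOC][24-30 FREE] -> 0

Answer: 0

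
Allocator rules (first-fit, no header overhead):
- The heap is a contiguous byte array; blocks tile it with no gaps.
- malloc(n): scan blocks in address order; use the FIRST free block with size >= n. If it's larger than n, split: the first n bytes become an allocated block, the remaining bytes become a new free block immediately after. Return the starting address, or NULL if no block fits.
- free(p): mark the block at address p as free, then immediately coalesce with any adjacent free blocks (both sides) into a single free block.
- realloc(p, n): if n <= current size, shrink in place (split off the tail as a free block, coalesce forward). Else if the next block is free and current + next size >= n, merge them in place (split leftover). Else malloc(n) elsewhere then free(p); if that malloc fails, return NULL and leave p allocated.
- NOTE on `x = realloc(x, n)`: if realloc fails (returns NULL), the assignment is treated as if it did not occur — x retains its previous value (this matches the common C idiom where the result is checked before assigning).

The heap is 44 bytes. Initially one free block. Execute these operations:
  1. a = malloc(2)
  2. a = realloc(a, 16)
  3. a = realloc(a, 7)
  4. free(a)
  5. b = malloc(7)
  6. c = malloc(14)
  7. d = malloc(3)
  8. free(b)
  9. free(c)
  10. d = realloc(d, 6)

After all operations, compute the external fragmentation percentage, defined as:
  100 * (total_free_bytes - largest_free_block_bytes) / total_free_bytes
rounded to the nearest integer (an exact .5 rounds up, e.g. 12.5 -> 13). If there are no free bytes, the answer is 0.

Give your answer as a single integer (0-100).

Answer: 45

Derivation:
Op 1: a = malloc(2) -> a = 0; heap: [0-1 ALLOC][2-43 FREE]
Op 2: a = realloc(a, 16) -> a = 0; heap: [0-15 ALLOC][16-43 FREE]
Op 3: a = realloc(a, 7) -> a = 0; heap: [0-6 ALLOC][7-43 FREE]
Op 4: free(a) -> (freed a); heap: [0-43 FREE]
Op 5: b = malloc(7) -> b = 0; heap: [0-6 ALLOC][7-43 FREE]
Op 6: c = malloc(14) -> c = 7; heap: [0-6 ALLOC][7-20 ALLOC][21-43 FREE]
Op 7: d = malloc(3) -> d = 21; heap: [0-6 ALLOC][7-20 ALLOC][21-23 ALLOC][24-43 FREE]
Op 8: free(b) -> (freed b); heap: [0-6 FREE][7-20 ALLOC][21-23 ALLOC][24-43 FREE]
Op 9: free(c) -> (freed c); heap: [0-20 FREE][21-23 ALLOC][24-43 FREE]
Op 10: d = realloc(d, 6) -> d = 21; heap: [0-20 FREE][21-26 ALLOC][27-43 FREE]
Free blocks: [21 17] total_free=38 largest=21 -> 100*(38-21)/38 = 1700/38 ≈ 44.737 -> rounds to 45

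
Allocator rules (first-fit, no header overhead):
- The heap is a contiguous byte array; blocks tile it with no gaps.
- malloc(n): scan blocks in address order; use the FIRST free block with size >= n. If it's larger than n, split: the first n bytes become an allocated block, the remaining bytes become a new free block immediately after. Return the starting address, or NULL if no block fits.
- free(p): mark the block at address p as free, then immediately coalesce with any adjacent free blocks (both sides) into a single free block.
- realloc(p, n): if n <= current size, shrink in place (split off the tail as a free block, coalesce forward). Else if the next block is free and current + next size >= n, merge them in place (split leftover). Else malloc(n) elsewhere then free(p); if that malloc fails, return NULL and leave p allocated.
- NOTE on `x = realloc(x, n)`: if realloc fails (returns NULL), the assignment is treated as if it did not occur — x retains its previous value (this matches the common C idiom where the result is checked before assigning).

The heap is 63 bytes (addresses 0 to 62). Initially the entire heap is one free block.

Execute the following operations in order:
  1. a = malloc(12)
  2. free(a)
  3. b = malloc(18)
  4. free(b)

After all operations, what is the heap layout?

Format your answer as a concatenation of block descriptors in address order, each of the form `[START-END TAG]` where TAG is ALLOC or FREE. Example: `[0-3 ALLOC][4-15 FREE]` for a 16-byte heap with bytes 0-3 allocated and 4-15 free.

Op 1: a = malloc(12) -> a = 0; heap: [0-11 ALLOC][12-62 FREE]
Op 2: free(a) -> (freed a); heap: [0-62 FREE]
Op 3: b = malloc(18) -> b = 0; heap: [0-17 ALLOC][18-62 FREE]
Op 4: free(b) -> (freed b); heap: [0-62 FREE]

Answer: [0-62 FREE]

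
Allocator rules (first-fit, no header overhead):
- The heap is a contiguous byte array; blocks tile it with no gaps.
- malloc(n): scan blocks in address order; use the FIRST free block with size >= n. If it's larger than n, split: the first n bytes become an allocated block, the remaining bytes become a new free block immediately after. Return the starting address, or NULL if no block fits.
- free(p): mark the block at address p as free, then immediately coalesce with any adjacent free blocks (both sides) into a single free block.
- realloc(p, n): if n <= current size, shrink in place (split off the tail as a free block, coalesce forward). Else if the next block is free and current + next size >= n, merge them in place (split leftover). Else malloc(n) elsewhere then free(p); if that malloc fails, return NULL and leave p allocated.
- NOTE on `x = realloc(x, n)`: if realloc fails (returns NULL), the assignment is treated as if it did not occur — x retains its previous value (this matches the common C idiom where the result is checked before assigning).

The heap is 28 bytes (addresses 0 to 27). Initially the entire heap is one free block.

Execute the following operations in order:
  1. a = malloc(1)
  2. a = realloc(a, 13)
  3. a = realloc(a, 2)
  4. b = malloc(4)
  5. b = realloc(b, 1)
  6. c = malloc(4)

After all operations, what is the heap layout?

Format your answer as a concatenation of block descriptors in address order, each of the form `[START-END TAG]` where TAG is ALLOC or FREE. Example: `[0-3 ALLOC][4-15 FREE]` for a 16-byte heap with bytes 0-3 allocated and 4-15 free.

Answer: [0-1 ALLOC][2-2 ALLOC][3-6 ALLOC][7-27 FREE]

Derivation:
Op 1: a = malloc(1) -> a = 0; heap: [0-0 ALLOC][1-27 FREE]
Op 2: a = realloc(a, 13) -> a = 0; heap: [0-12 ALLOC][13-27 FREE]
Op 3: a = realloc(a, 2) -> a = 0; heap: [0-1 ALLOC][2-27 FREE]
Op 4: b = malloc(4) -> b = 2; heap: [0-1 ALLOC][2-5 ALLOC][6-27 FREE]
Op 5: b = realloc(b, 1) -> b = 2; heap: [0-1 ALLOC][2-2 ALLOC][3-27 FREE]
Op 6: c = malloc(4) -> c = 3; heap: [0-1 ALLOC][2-2 ALLOC][3-6 ALLOC][7-27 FREE]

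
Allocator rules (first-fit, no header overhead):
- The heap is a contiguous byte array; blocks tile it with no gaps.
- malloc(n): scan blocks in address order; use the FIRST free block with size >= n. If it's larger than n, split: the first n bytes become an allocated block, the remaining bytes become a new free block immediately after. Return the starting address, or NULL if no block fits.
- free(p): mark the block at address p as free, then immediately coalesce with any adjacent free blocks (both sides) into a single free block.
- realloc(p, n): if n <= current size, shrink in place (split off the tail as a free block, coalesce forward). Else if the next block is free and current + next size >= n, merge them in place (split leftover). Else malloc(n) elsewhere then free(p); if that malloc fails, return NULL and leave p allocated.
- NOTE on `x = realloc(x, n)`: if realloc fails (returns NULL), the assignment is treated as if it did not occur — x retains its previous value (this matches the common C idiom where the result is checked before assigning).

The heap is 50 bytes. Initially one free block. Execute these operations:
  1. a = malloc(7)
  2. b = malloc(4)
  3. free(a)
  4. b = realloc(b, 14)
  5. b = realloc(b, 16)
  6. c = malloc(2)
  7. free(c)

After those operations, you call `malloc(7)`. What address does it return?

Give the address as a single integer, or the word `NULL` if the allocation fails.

Op 1: a = malloc(7) -> a = 0; heap: [0-6 ALLOC][7-49 FREE]
Op 2: b = malloc(4) -> b = 7; heap: [0-6 ALLOC][7-10 ALLOC][11-49 FREE]
Op 3: free(a) -> (freed a); heap: [0-6 FREE][7-10 ALLOC][11-49 FREE]
Op 4: b = realloc(b, 14) -> b = 7; heap: [0-6 FREE][7-20 ALLOC][21-49 FREE]
Op 5: b = realloc(b, 16) -> b = 7; heap: [0-6 FREE][7-22 ALLOC][23-49 FREE]
Op 6: c = malloc(2) -> c = 0; heap: [0-1 ALLOC][2-6 FREE][7-22 ALLOC][23-49 FREE]
Op 7: free(c) -> (freed c); heap: [0-6 FREE][7-22 ALLOC][23-49 FREE]
malloc(7): first-fit scan over [0-6 FREE][7-22 ALLOC][23-49 FREE] -> 0

Answer: 0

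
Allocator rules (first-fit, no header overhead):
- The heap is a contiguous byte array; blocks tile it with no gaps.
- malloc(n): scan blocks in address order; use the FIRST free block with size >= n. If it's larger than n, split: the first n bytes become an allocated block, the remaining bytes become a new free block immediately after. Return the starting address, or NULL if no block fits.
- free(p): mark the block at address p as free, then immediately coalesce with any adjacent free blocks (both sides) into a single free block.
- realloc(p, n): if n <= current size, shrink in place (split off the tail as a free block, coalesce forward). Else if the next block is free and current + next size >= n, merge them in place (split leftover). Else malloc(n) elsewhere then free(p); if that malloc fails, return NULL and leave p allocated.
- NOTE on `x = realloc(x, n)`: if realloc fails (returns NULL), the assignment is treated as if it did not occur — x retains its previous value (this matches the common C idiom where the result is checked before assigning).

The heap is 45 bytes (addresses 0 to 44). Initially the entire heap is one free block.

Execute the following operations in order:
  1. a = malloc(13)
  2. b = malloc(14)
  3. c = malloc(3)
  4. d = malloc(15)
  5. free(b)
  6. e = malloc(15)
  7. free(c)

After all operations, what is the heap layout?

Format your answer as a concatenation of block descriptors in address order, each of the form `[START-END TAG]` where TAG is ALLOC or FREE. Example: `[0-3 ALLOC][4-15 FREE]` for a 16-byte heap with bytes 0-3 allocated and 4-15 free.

Answer: [0-12 ALLOC][13-29 FREE][30-44 ALLOC]

Derivation:
Op 1: a = malloc(13) -> a = 0; heap: [0-12 ALLOC][13-44 FREE]
Op 2: b = malloc(14) -> b = 13; heap: [0-12 ALLOC][13-26 ALLOC][27-44 FREE]
Op 3: c = malloc(3) -> c = 27; heap: [0-12 ALLOC][13-26 ALLOC][27-29 ALLOC][30-44 FREE]
Op 4: d = malloc(15) -> d = 30; heap: [0-12 ALLOC][13-26 ALLOC][27-29 ALLOC][30-44 ALLOC]
Op 5: free(b) -> (freed b); heap: [0-12 ALLOC][13-26 FREE][27-29 ALLOC][30-44 ALLOC]
Op 6: e = malloc(15) -> e = NULL; heap: [0-12 ALLOC][13-26 FREE][27-29 ALLOC][30-44 ALLOC]
Op 7: free(c) -> (freed c); heap: [0-12 ALLOC][13-29 FREE][30-44 ALLOC]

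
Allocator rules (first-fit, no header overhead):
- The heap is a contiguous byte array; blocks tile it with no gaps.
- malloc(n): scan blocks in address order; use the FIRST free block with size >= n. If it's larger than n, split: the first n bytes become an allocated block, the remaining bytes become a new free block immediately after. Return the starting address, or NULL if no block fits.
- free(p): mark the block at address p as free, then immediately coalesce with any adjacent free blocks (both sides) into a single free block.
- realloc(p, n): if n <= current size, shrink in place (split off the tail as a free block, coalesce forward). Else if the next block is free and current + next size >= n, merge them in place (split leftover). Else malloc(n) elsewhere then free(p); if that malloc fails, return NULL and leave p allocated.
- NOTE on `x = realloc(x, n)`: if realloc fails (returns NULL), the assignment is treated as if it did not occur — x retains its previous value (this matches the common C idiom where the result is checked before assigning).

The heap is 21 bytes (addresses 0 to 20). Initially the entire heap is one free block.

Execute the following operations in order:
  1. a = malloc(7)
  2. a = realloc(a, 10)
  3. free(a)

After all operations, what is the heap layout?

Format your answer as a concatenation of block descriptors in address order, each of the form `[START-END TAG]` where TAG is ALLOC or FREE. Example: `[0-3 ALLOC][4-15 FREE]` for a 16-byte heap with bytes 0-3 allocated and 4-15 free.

Op 1: a = malloc(7) -> a = 0; heap: [0-6 ALLOC][7-20 FREE]
Op 2: a = realloc(a, 10) -> a = 0; heap: [0-9 ALLOC][10-20 FREE]
Op 3: free(a) -> (freed a); heap: [0-20 FREE]

Answer: [0-20 FREE]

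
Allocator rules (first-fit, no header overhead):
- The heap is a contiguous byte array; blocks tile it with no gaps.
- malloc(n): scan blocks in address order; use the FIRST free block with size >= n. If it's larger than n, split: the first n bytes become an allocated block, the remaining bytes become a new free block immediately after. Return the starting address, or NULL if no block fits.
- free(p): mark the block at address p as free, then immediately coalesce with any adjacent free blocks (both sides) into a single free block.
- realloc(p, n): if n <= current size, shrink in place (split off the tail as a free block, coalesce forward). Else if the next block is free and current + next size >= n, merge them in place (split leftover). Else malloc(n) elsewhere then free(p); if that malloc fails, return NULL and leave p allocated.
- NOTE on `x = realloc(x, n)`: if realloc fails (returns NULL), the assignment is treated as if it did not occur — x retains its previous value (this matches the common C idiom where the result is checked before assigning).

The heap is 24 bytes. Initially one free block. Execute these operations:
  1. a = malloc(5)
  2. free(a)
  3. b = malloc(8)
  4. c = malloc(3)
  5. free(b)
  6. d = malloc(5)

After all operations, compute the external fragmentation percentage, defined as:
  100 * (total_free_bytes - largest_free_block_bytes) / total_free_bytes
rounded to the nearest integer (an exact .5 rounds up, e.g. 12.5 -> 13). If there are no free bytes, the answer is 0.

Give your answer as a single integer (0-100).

Op 1: a = malloc(5) -> a = 0; heap: [0-4 ALLOC][5-23 FREE]
Op 2: free(a) -> (freed a); heap: [0-23 FREE]
Op 3: b = malloc(8) -> b = 0; heap: [0-7 ALLOC][8-23 FREE]
Op 4: c = malloc(3) -> c = 8; heap: [0-7 ALLOC][8-10 ALLOC][11-23 FREE]
Op 5: free(b) -> (freed b); heap: [0-7 FREE][8-10 ALLOC][11-23 FREE]
Op 6: d = malloc(5) -> d = 0; heap: [0-4 ALLOC][5-7 FREE][8-10 ALLOC][11-23 FREE]
Free blocks: [3 13] total_free=16 largest=13 -> 100*(16-13)/16 = 300/16 = 18.75 -> rounds to 19

Answer: 19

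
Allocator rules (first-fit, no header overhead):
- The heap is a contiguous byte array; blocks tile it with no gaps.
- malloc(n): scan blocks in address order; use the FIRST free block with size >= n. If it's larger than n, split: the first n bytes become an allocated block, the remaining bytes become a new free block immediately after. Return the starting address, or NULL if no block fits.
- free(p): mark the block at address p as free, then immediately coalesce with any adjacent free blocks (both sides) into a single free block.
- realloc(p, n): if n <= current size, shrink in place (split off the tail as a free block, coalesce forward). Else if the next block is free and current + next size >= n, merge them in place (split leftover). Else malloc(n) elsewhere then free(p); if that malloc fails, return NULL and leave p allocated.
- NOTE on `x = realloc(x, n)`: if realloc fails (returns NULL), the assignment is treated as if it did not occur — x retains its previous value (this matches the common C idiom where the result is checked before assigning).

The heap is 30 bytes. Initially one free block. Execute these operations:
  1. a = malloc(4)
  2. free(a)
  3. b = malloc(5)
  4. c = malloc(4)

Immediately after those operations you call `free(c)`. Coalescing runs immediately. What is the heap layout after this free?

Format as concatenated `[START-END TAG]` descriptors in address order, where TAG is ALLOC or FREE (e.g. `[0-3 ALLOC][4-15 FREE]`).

Op 1: a = malloc(4) -> a = 0; heap: [0-3 ALLOC][4-29 FREE]
Op 2: free(a) -> (freed a); heap: [0-29 FREE]
Op 3: b = malloc(5) -> b = 0; heap: [0-4 ALLOC][5-29 FREE]
Op 4: c = malloc(4) -> c = 5; heap: [0-4 ALLOC][5-8 ALLOC][9-29 FREE]
free(c): c = 5 -> block [5-8 ALLOC]; mark free, coalesce with adjacent free neighbors -> [0-4 ALLOC][5-29 FREE]

Answer: [0-4 ALLOC][5-29 FREE]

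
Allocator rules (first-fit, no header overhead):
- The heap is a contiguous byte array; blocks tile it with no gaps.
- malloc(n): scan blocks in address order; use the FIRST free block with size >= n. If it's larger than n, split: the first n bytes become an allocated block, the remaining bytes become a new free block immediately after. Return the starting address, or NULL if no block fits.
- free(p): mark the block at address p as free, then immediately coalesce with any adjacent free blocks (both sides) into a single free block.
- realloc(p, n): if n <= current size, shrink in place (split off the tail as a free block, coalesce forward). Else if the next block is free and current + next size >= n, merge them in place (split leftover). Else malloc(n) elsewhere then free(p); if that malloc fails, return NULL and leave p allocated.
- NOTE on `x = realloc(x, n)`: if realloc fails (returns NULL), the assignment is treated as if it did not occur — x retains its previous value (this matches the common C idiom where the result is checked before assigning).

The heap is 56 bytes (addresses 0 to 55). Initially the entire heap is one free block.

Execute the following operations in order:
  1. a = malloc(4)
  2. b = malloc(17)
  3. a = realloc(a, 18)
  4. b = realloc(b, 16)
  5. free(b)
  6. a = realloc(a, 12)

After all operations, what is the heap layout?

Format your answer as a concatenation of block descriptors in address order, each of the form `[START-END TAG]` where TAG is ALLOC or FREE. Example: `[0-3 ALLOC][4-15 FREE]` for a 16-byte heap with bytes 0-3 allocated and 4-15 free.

Op 1: a = malloc(4) -> a = 0; heap: [0-3 ALLOC][4-55 FREE]
Op 2: b = malloc(17) -> b = 4; heap: [0-3 ALLOC][4-20 ALLOC][21-55 FREE]
Op 3: a = realloc(a, 18) -> a = 21; heap: [0-3 FREE][4-20 ALLOC][21-38 ALLOC][39-55 FREE]
Op 4: b = realloc(b, 16) -> b = 4; heap: [0-3 FREE][4-19 ALLOC][20-20 FREE][21-38 ALLOC][39-55 FREE]
Op 5: free(b) -> (freed b); heap: [0-20 FREE][21-38 ALLOC][39-55 FREE]
Op 6: a = realloc(a, 12) -> a = 21; heap: [0-20 FREE][21-32 ALLOC][33-55 FREE]

Answer: [0-20 FREE][21-32 ALLOC][33-55 FREE]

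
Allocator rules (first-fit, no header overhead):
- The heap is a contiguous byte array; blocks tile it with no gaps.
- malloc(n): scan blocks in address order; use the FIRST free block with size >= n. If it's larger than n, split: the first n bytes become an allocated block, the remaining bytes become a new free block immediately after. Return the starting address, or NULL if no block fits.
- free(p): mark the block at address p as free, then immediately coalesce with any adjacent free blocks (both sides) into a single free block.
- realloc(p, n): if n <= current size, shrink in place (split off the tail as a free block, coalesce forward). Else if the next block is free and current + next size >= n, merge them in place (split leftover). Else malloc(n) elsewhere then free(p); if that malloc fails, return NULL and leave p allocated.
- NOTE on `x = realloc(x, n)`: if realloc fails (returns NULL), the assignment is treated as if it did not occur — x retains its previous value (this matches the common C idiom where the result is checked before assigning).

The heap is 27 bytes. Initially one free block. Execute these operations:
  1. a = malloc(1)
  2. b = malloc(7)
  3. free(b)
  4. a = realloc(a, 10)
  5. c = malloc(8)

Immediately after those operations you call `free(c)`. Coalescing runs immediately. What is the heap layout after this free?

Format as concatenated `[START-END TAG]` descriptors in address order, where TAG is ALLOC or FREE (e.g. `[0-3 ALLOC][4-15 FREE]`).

Op 1: a = malloc(1) -> a = 0; heap: [0-0 ALLOC][1-26 FREE]
Op 2: b = malloc(7) -> b = 1; heap: [0-0 ALLOC][1-7 ALLOC][8-26 FREE]
Op 3: free(b) -> (freed b); heap: [0-0 ALLOC][1-26 FREE]
Op 4: a = realloc(a, 10) -> a = 0; heap: [0-9 ALLOC][10-26 FREE]
Op 5: c = malloc(8) -> c = 10; heap: [0-9 ALLOC][10-17 ALLOC][18-26 FREE]
free(c): c = 10 -> block [10-17 ALLOC]; mark free, coalesce with adjacent free neighbors -> [0-9 ALLOC][10-26 FREE]

Answer: [0-9 ALLOC][10-26 FREE]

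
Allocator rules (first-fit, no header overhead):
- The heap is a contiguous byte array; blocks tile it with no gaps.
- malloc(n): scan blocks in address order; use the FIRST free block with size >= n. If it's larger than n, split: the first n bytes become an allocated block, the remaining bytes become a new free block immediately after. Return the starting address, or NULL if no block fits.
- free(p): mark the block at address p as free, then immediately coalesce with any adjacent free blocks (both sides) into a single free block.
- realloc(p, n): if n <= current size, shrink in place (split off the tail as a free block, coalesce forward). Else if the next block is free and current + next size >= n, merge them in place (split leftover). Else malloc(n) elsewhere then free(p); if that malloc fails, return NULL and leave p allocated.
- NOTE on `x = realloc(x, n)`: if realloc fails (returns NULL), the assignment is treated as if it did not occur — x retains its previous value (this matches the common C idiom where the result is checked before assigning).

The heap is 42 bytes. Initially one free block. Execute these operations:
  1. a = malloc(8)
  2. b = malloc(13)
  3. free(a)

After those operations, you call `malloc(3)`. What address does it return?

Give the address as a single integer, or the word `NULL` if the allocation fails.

Answer: 0

Derivation:
Op 1: a = malloc(8) -> a = 0; heap: [0-7 ALLOC][8-41 FREE]
Op 2: b = malloc(13) -> b = 8; heap: [0-7 ALLOC][8-20 ALLOC][21-41 FREE]
Op 3: free(a) -> (freed a); heap: [0-7 FREE][8-20 ALLOC][21-41 FREE]
malloc(3): first-fit scan over [0-7 FREE][8-20 ALLOC][21-41 FREE] -> 0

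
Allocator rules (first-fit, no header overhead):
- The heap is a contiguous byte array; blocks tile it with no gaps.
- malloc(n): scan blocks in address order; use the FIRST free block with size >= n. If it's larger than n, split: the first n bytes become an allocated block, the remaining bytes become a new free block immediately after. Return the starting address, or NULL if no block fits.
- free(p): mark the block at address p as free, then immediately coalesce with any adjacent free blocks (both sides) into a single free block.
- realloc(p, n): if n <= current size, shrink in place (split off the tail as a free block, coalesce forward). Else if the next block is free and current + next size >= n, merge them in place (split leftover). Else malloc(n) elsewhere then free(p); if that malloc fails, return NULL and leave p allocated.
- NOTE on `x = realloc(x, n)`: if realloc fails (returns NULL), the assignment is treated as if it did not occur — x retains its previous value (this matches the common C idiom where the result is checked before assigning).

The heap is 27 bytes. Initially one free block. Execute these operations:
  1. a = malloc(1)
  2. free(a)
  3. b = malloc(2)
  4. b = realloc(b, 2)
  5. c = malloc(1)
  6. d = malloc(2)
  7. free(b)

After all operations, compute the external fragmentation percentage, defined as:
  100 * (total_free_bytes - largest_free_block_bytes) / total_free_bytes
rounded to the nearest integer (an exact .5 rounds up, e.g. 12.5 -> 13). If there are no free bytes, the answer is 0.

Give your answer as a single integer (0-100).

Answer: 8

Derivation:
Op 1: a = malloc(1) -> a = 0; heap: [0-0 ALLOC][1-26 FREE]
Op 2: free(a) -> (freed a); heap: [0-26 FREE]
Op 3: b = malloc(2) -> b = 0; heap: [0-1 ALLOC][2-26 FREE]
Op 4: b = realloc(b, 2) -> b = 0; heap: [0-1 ALLOC][2-26 FREE]
Op 5: c = malloc(1) -> c = 2; heap: [0-1 ALLOC][2-2 ALLOC][3-26 FREE]
Op 6: d = malloc(2) -> d = 3; heap: [0-1 ALLOC][2-2 ALLOC][3-4 ALLOC][5-26 FREE]
Op 7: free(b) -> (freed b); heap: [0-1 FREE][2-2 ALLOC][3-4 ALLOC][5-26 FREE]
Free blocks: [2 22] total_free=24 largest=22 -> 100*(24-22)/24 = 200/24 ≈ 8.333 -> rounds to 8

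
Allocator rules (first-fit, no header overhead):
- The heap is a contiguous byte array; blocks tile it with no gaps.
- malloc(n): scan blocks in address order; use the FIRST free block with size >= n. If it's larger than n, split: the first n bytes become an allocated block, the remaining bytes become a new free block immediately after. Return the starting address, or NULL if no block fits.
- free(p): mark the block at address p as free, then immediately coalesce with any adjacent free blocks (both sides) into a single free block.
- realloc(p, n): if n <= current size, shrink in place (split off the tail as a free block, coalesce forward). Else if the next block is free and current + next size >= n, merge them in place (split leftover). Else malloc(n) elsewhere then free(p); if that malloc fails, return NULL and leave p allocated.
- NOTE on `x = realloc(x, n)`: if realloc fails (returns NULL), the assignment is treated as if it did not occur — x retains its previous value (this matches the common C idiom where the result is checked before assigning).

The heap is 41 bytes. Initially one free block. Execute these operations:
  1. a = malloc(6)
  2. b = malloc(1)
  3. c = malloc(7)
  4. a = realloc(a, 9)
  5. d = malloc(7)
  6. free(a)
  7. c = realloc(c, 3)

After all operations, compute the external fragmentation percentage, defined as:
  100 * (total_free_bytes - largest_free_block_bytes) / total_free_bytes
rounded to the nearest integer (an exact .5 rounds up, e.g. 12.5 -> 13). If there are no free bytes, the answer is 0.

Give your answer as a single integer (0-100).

Answer: 57

Derivation:
Op 1: a = malloc(6) -> a = 0; heap: [0-5 ALLOC][6-40 FREE]
Op 2: b = malloc(1) -> b = 6; heap: [0-5 ALLOC][6-6 ALLOC][7-40 FREE]
Op 3: c = malloc(7) -> c = 7; heap: [0-5 ALLOC][6-6 ALLOC][7-13 ALLOC][14-40 FREE]
Op 4: a = realloc(a, 9) -> a = 14; heap: [0-5 FREE][6-6 ALLOC][7-13 ALLOC][14-22 ALLOC][23-40 FREE]
Op 5: d = malloc(7) -> d = 23; heap: [0-5 FREE][6-6 ALLOC][7-13 ALLOC][14-22 ALLOC][23-29 ALLOC][30-40 FREE]
Op 6: free(a) -> (freed a); heap: [0-5 FREE][6-6 ALLOC][7-13 ALLOC][14-22 FREE][23-29 ALLOC][30-40 FREE]
Op 7: c = realloc(c, 3) -> c = 7; heap: [0-5 FREE][6-6 ALLOC][7-9 ALLOC][10-22 FREE][23-29 ALLOC][30-40 FREE]
Free blocks: [6 13 11] total_free=30 largest=13 -> 100*(30-13)/30 = 1700/30 ≈ 56.667 -> rounds to 57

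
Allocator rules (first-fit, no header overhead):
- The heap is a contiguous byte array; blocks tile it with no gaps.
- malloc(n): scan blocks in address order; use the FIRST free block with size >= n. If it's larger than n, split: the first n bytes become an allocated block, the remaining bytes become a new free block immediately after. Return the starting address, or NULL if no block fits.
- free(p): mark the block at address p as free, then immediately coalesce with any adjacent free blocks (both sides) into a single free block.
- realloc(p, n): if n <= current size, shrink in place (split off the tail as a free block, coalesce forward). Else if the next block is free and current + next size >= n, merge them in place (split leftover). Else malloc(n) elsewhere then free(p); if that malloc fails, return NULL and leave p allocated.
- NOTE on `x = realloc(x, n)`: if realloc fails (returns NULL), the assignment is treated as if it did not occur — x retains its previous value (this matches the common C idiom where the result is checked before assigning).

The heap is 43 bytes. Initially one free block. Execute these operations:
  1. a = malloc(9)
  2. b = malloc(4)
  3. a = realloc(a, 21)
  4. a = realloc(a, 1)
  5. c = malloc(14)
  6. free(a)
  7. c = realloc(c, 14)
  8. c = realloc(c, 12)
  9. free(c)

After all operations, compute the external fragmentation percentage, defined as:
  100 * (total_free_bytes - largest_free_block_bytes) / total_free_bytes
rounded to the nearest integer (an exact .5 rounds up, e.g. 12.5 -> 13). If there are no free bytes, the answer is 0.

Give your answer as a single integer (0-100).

Op 1: a = malloc(9) -> a = 0; heap: [0-8 ALLOC][9-42 FREE]
Op 2: b = malloc(4) -> b = 9; heap: [0-8 ALLOC][9-12 ALLOC][13-42 FREE]
Op 3: a = realloc(a, 21) -> a = 13; heap: [0-8 FREE][9-12 ALLOC][13-33 ALLOC][34-42 FREE]
Op 4: a = realloc(a, 1) -> a = 13; heap: [0-8 FREE][9-12 ALLOC][13-13 ALLOC][14-42 FREE]
Op 5: c = malloc(14) -> c = 14; heap: [0-8 FREE][9-12 ALLOC][13-13 ALLOC][14-27 ALLOC][28-42 FREE]
Op 6: free(a) -> (freed a); heap: [0-8 FREE][9-12 ALLOC][13-13 FREE][14-27 ALLOC][28-42 FREE]
Op 7: c = realloc(c, 14) -> c = 14; heap: [0-8 FREE][9-12 ALLOC][13-13 FREE][14-27 ALLOC][28-42 FREE]
Op 8: c = realloc(c, 12) -> c = 14; heap: [0-8 FREE][9-12 ALLOC][13-13 FREE][14-25 ALLOC][26-42 FREE]
Op 9: free(c) -> (freed c); heap: [0-8 FREE][9-12 ALLOC][13-42 FREE]
Free blocks: [9 30] total_free=39 largest=30 -> 100*(39-30)/39 = 900/39 ≈ 23.077 -> rounds to 23

Answer: 23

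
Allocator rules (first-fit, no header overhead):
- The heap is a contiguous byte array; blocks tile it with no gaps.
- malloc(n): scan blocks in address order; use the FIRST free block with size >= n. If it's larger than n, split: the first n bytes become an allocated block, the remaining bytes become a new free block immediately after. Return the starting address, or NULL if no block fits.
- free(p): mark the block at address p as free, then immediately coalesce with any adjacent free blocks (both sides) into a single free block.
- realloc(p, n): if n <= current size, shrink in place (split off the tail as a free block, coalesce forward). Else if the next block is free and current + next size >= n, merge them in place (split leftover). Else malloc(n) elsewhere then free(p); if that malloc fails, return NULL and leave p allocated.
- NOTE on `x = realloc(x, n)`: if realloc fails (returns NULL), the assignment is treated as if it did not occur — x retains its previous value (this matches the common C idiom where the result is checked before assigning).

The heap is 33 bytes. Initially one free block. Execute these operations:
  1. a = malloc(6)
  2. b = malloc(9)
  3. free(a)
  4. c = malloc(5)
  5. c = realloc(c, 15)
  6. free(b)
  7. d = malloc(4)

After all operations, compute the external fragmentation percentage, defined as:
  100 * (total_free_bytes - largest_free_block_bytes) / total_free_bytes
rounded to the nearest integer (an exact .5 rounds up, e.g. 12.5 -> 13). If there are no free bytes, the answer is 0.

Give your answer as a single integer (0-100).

Answer: 21

Derivation:
Op 1: a = malloc(6) -> a = 0; heap: [0-5 ALLOC][6-32 FREE]
Op 2: b = malloc(9) -> b = 6; heap: [0-5 ALLOC][6-14 ALLOC][15-32 FREE]
Op 3: free(a) -> (freed a); heap: [0-5 FREE][6-14 ALLOC][15-32 FREE]
Op 4: c = malloc(5) -> c = 0; heap: [0-4 ALLOC][5-5 FREE][6-14 ALLOC][15-32 FREE]
Op 5: c = realloc(c, 15) -> c = 15; heap: [0-5 FREE][6-14 ALLOC][15-29 ALLOC][30-32 FREE]
Op 6: free(b) -> (freed b); heap: [0-14 FREE][15-29 ALLOC][30-32 FREE]
Op 7: d = malloc(4) -> d = 0; heap: [0-3 ALLOC][4-14 FREE][15-29 ALLOC][30-32 FREE]
Free blocks: [11 3] total_free=14 largest=11 -> 100*(14-11)/14 = 300/14 ≈ 21.429 -> rounds to 21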